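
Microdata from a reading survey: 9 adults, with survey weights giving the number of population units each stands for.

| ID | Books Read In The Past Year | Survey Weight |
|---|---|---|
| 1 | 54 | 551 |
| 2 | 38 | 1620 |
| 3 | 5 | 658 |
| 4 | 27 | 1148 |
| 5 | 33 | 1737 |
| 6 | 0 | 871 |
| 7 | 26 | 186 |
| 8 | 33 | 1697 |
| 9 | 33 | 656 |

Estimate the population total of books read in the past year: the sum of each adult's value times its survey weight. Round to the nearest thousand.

265000

Weighted total = 54×551 + 38×1620 + 5×658 + 27×1148 + 33×1737 + 0×871 + 26×186 + 33×1697 + 33×656
  = 265406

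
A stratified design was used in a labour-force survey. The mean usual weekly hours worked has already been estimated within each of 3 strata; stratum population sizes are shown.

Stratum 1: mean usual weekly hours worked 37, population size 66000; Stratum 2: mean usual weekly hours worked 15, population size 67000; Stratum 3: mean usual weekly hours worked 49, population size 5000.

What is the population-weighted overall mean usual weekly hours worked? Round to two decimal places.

Σ Nₕ·x̄ₕ = 37×66000 + 15×67000 + 49×5000
  = 2442000 + 1005000 + 245000 = 3692000
Σ Nₕ = 66000 + 67000 + 5000 = 138000
Overall mean = 3692000 / 138000 = 26.753623

26.75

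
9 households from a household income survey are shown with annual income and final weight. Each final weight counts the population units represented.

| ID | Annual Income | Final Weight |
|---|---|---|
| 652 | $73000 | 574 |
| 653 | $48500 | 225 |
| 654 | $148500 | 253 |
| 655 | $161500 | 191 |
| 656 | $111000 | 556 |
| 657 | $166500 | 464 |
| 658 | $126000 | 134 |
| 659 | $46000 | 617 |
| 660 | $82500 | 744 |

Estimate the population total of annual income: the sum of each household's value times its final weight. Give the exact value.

366849500

Weighted total = 73000×574 + 48500×225 + 148500×253 + 161500×191 + 111000×556 + 166500×464 + 126000×134 + 46000×617 + 82500×744
  = 41902000 + 10912500 + 37570500 + 30846500 + 61716000 + 77256000 + 16884000 + 28382000 + 61380000 = 366849500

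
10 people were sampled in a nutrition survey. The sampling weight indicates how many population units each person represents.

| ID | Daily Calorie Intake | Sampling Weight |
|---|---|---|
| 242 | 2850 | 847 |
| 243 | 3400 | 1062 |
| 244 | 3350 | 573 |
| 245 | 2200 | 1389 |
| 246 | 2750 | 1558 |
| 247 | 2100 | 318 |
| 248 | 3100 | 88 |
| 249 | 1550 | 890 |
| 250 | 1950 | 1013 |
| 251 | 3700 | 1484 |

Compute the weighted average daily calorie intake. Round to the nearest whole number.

Weighted sum = 2850×847 + 3400×1062 + 3350×573 + 2200×1389 + 2750×1558 + 2100×318 + 3100×88 + 1550×890 + 1950×1013 + 3700×1484
  = 2413950 + 3610800 + 1919550 + 3055800 + 4284500 + 667800 + 272800 + 1379500 + 1975350 + 5490800 = 25070850
Sum of weights = 847 + 1062 + 573 + 1389 + 1558 + 318 + 88 + 890 + 1013 + 1484 = 9222
Weighted mean = 25070850 / 9222 = 2718.5914

2719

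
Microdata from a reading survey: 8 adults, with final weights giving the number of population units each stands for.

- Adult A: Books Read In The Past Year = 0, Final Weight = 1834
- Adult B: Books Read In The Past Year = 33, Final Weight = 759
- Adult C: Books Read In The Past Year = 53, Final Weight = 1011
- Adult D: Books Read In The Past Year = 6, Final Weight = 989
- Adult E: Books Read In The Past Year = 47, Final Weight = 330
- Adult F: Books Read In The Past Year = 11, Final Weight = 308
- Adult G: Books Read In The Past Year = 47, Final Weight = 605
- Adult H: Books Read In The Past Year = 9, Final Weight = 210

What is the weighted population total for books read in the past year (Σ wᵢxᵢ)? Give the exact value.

133787

Weighted total = 0×1834 + 33×759 + 53×1011 + 6×989 + 47×330 + 11×308 + 47×605 + 9×210
  = 0 + 25047 + 53583 + 5934 + 15510 + 3388 + 28435 + 1890 = 133787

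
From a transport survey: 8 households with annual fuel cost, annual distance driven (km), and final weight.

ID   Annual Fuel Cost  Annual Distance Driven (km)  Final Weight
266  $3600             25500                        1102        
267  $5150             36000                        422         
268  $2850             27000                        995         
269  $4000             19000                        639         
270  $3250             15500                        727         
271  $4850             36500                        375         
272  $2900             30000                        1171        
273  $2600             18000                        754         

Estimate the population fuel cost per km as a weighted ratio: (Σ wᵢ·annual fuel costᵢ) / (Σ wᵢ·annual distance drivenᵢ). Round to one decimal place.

0.1

Σ wᵢ·y = 3600×1102 + 5150×422 + 2850×995 + 4000×639 + 3250×727 + 4850×375 + 2900×1171 + 2600×754
  = 21070050
Σ wᵢ·x = 155957000
Ratio = 21070050 / 155957000 = 0.13510166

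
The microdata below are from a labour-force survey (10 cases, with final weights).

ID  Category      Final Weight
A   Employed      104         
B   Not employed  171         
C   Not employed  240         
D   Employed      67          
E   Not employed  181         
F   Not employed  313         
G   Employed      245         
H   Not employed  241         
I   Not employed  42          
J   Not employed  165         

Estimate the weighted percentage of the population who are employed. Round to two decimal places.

23.52

Sum of weights for 'Employed' = 104 + 67 + 245 = 416
Total weight = 1769
Weighted proportion = 416 / 1769 = 0.23516111 → 23.516111%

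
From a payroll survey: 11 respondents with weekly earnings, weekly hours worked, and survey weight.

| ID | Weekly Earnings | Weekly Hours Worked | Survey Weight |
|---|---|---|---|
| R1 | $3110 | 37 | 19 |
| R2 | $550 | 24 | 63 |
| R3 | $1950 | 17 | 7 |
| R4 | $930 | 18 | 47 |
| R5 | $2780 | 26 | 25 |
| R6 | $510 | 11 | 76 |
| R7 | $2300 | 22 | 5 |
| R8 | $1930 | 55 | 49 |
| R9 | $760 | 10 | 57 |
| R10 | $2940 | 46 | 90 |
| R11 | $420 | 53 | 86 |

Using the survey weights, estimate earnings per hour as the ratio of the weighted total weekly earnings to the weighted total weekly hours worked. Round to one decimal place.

42.4

Σ wᵢ·y = 709470
Σ wᵢ·x = 37×19 + 24×63 + 17×7 + 18×47 + 26×25 + 11×76 + 22×5 + 55×49 + 10×57 + 46×90 + 53×86
  = 703 + 1512 + 119 + 846 + 650 + 836 + 110 + 2695 + 570 + 4140 + 4558 = 16739
Ratio = 709470 / 16739 = 42.384252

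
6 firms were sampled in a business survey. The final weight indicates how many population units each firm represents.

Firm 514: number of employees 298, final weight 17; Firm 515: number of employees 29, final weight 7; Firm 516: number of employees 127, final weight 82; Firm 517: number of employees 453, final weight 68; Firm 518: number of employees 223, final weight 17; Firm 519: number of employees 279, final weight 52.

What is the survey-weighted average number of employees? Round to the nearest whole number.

Weighted sum = 298×17 + 29×7 + 127×82 + 453×68 + 223×17 + 279×52
  = 5066 + 203 + 10414 + 30804 + 3791 + 14508 = 64786
Sum of weights = 17 + 7 + 82 + 68 + 17 + 52 = 243
Weighted mean = 64786 / 243 = 266.60905

267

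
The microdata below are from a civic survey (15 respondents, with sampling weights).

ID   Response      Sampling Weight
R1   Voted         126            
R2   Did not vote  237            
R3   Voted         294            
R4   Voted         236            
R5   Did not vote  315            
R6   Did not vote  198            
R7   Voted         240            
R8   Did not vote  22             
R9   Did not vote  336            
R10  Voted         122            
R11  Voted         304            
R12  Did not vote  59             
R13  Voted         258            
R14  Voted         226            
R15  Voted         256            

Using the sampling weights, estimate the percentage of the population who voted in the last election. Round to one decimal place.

63.9

Sum of weights for 'Voted' = 126 + 294 + 236 + 240 + 122 + 304 + 258 + 226 + 256 = 2062
Total weight = 3229
Weighted proportion = 2062 / 3229 = 0.6385878 → 63.85878%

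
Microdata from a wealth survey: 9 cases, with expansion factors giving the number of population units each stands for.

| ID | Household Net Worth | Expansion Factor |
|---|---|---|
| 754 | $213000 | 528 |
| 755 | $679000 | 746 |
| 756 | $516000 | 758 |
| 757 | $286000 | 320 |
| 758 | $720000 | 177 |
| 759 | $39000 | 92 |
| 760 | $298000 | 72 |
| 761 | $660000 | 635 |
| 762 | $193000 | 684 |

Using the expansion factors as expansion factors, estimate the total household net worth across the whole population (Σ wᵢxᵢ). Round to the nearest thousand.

Weighted total = 213000×528 + 679000×746 + 516000×758 + 286000×320 + 720000×177 + 39000×92 + 298000×72 + 660000×635 + 193000×684
  = 1805242000

1805242000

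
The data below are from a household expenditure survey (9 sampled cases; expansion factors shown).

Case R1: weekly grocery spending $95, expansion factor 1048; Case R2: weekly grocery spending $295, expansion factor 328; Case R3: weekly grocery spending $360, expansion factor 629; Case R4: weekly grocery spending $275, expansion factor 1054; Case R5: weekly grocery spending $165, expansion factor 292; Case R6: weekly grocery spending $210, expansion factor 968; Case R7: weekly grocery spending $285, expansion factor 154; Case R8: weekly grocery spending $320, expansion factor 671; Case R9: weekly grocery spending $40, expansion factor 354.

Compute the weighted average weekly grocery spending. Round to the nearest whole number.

Weighted sum = 1236840
Sum of weights = 1048 + 328 + 629 + 1054 + 292 + 968 + 154 + 671 + 354 = 5498
Weighted mean = 1236840 / 5498 = 224.9618

225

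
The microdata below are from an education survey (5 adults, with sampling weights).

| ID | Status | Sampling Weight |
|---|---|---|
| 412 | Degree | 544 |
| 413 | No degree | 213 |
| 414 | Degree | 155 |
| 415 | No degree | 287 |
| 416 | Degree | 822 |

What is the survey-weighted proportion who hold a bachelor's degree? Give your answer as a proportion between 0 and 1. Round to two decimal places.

Sum of weights for 'Degree' = 544 + 155 + 822 = 1521
Total weight = 544 + 213 + 155 + 287 + 822 = 2021
Weighted proportion = 1521 / 2021 = 0.75259772

0.75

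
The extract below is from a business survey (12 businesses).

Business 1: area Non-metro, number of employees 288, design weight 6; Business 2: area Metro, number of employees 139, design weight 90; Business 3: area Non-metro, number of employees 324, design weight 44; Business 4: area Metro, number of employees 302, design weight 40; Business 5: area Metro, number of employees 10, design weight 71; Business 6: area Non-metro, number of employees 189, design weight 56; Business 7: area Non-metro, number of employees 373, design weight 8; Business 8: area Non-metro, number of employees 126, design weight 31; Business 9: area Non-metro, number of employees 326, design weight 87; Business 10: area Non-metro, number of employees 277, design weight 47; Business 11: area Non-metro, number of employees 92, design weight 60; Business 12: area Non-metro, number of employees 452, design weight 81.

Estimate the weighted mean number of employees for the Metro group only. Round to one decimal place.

125.9

Metro rows: 2, 4, 5
Weighted sum = 25300
Sum of weights = 90 + 40 + 71 = 201
Weighted mean = 25300 / 201 = 125.87065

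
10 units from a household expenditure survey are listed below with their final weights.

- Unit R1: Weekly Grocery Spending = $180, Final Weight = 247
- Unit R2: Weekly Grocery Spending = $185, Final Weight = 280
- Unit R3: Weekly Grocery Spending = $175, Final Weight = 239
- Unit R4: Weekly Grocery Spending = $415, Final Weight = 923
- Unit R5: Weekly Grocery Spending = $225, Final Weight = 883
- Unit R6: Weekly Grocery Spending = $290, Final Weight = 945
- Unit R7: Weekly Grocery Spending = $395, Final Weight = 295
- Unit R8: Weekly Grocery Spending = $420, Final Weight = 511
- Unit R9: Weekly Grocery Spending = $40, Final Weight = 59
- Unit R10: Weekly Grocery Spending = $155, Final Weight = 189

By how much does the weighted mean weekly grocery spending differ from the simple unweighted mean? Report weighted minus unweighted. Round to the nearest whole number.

Unweighted sum = 2480
Unweighted mean = 2480 / 10 = 248
Weighted sum = 180×247 + 185×280 + 175×239 + 415×923 + 225×883 + 290×945 + 395×295 + 420×511 + 40×59 + 155×189
  = 1356655
Sum of weights = 247 + 280 + 239 + 923 + 883 + 945 + 295 + 511 + 59 + 189 = 4571
Weighted mean = 1356655 / 4571 = 296.79611
Difference (weighted minus unweighted) = 48.796106

49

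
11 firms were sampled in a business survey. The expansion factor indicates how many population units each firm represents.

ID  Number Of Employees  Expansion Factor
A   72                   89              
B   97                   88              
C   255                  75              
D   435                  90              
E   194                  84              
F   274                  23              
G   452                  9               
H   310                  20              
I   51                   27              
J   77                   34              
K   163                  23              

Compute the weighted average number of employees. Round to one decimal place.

202.5

Weighted sum = 72×89 + 97×88 + 255×75 + 435×90 + 194×84 + 274×23 + 452×9 + 310×20 + 51×27 + 77×34 + 163×23
  = 6408 + 8536 + 19125 + 39150 + 16296 + 6302 + 4068 + 6200 + 1377 + 2618 + 3749 = 113829
Sum of weights = 562
Weighted mean = 113829 / 562 = 202.5427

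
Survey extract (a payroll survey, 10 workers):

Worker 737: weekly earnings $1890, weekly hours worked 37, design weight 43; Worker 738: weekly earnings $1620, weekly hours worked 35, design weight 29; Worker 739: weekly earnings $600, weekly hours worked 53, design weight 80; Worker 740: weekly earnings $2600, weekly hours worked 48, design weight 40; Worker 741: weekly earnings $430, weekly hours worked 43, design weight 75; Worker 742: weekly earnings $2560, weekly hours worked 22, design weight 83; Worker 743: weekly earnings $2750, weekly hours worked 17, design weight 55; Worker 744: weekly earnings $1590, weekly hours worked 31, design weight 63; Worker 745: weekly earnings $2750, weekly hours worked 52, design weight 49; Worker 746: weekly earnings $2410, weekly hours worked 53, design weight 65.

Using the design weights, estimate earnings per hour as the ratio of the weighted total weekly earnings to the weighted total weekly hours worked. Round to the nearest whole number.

47

Σ wᵢ·y = 1890×43 + 1620×29 + 600×80 + 2600×40 + 430×75 + 2560×83 + 2750×55 + 1590×63 + 2750×49 + 2410×65
  = 81270 + 46980 + 48000 + 104000 + 32250 + 212480 + 151250 + 100170 + 134750 + 156650 = 1067800
Σ wᵢ·x = 37×43 + 35×29 + 53×80 + 48×40 + 43×75 + 22×83 + 17×55 + 31×63 + 52×49 + 53×65
  = 1591 + 1015 + 4240 + 1920 + 3225 + 1826 + 935 + 1953 + 2548 + 3445 = 22698
Ratio = 1067800 / 22698 = 47.043792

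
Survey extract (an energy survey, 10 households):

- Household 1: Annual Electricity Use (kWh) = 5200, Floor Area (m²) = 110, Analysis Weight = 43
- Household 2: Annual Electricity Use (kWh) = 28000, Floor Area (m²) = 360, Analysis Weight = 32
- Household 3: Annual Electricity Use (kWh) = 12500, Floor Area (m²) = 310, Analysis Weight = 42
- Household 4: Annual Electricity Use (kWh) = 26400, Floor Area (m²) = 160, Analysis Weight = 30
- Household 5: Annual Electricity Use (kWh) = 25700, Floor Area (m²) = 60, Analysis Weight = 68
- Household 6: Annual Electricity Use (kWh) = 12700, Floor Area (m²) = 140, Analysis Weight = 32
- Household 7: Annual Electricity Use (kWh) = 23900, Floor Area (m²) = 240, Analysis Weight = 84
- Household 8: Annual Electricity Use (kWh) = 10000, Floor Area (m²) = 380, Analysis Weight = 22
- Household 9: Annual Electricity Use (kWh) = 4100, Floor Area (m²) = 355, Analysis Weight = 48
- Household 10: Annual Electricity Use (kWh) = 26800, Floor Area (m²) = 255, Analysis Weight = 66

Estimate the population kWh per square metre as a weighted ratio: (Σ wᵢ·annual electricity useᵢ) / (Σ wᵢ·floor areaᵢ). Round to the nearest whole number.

84

Σ wᵢ·y = 5200×43 + 28000×32 + 12500×42 + 26400×30 + 25700×68 + 12700×32 + 23900×84 + 10000×22 + 4100×48 + 26800×66
  = 8783800
Σ wᵢ·x = 110×43 + 360×32 + 310×42 + 160×30 + 60×68 + 140×32 + 240×84 + 380×22 + 355×48 + 255×66
  = 4730 + 11520 + 13020 + 4800 + 4080 + 4480 + 20160 + 8360 + 17040 + 16830 = 105020
Ratio = 8783800 / 105020 = 83.639307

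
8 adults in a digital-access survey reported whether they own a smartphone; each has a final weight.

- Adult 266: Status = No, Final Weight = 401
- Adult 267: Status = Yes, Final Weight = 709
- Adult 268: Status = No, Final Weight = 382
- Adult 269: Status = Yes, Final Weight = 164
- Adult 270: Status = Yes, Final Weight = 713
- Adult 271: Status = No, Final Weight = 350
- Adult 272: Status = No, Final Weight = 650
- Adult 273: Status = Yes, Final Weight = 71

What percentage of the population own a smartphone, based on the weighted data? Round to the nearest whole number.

Sum of weights for 'Yes' = 709 + 164 + 713 + 71 = 1657
Total weight = 401 + 709 + 382 + 164 + 713 + 350 + 650 + 71 = 3440
Weighted proportion = 1657 / 3440 = 0.48168605 → 48.168605%

48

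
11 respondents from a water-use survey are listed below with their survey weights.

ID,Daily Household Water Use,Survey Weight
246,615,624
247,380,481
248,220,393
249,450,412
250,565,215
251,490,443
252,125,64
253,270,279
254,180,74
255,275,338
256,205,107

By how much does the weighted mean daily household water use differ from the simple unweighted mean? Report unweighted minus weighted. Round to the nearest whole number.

Unweighted sum = 615 + 380 + 220 + 450 + 565 + 490 + 125 + 270 + 180 + 275 + 205 = 3775
Unweighted mean = 3775 / 11 = 343.18182
Weighted sum = 615×624 + 380×481 + 220×393 + 450×412 + 565×215 + 490×443 + 125×64 + 270×279 + 180×74 + 275×338 + 205×107
  = 1388480
Sum of weights = 3430
Weighted mean = 1388480 / 3430 = 404.80466
Difference (unweighted minus weighted) = -61.622847

-62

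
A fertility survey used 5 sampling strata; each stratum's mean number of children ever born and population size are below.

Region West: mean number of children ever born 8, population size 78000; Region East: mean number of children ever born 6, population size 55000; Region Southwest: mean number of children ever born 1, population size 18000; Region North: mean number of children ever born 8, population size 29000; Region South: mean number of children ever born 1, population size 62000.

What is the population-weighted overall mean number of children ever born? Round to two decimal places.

Σ Nₕ·x̄ₕ = 8×78000 + 6×55000 + 1×18000 + 8×29000 + 1×62000
  = 1266000
Σ Nₕ = 78000 + 55000 + 18000 + 29000 + 62000 = 242000
Overall mean = 1266000 / 242000 = 5.231405

5.23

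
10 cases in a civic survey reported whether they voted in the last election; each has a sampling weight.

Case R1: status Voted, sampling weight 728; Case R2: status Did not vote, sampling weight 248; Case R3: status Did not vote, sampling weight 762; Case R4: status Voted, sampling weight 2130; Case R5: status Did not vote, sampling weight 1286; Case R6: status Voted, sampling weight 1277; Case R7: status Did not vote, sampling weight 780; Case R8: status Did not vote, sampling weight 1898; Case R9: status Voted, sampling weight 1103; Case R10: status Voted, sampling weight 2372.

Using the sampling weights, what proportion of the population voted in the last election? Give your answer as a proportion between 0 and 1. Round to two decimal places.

Sum of weights for 'Voted' = 728 + 2130 + 1277 + 1103 + 2372 = 7610
Total weight = 728 + 248 + 762 + 2130 + 1286 + 1277 + 780 + 1898 + 1103 + 2372 = 12584
Weighted proportion = 7610 / 12584 = 0.60473617

0.60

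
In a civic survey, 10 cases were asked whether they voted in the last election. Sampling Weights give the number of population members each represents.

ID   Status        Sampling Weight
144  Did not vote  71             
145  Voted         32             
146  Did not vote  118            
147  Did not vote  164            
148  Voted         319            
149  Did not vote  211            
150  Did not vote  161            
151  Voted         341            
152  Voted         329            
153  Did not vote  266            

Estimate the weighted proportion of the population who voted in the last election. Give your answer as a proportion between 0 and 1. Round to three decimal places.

0.507

Sum of weights for 'Voted' = 32 + 319 + 341 + 329 = 1021
Total weight = 71 + 32 + 118 + 164 + 319 + 211 + 161 + 341 + 329 + 266 = 2012
Weighted proportion = 1021 / 2012 = 0.50745527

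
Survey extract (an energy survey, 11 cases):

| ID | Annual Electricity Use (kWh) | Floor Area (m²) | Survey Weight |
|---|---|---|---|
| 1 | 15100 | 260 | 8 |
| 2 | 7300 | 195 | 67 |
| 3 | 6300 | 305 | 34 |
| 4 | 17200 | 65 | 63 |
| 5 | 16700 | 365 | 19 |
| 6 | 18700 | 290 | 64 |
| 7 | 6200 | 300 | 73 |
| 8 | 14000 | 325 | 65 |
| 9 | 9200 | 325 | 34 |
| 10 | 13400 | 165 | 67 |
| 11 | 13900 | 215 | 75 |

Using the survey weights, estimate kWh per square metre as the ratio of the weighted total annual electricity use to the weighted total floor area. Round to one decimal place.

51.6

Σ wᵢ·y = 15100×8 + 7300×67 + 6300×34 + 17200×63 + 16700×19 + 18700×64 + 6200×73 + 14000×65 + 9200×34 + 13400×67 + 13900×75
  = 120800 + 489100 + 214200 + 1083600 + 317300 + 1196800 + 452600 + 910000 + 312800 + 897800 + 1042500 = 7037500
Σ wᵢ·x = 260×8 + 195×67 + 305×34 + 65×63 + 365×19 + 290×64 + 300×73 + 325×65 + 325×34 + 165×67 + 215×75
  = 136360
Ratio = 7037500 / 136360 = 51.60971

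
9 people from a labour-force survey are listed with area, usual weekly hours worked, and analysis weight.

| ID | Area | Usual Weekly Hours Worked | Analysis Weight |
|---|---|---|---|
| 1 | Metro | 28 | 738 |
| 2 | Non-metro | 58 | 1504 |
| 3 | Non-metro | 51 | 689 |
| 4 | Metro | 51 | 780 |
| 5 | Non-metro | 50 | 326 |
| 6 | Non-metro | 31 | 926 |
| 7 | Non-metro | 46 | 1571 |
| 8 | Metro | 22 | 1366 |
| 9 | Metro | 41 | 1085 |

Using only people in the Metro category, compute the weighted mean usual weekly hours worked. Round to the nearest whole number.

34

Metro rows: 1, 4, 8, 9
Weighted sum = 28×738 + 51×780 + 22×1366 + 41×1085
  = 20664 + 39780 + 30052 + 44485 = 134981
Sum of weights = 738 + 780 + 1366 + 1085 = 3969
Weighted mean = 134981 / 3969 = 34.008818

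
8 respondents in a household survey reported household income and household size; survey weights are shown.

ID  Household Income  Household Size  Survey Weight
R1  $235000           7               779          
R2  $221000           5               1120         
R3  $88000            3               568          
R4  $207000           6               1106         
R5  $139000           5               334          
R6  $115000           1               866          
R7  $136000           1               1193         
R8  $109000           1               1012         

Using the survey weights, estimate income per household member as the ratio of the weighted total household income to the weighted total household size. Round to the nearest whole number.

46742

Σ wᵢ·y = 235000×779 + 221000×1120 + 88000×568 + 207000×1106 + 139000×334 + 115000×866 + 136000×1193 + 109000×1012
  = 1128083000
Σ wᵢ·x = 7×779 + 5×1120 + 3×568 + 6×1106 + 5×334 + 1×866 + 1×1193 + 1×1012
  = 5453 + 5600 + 1704 + 6636 + 1670 + 866 + 1193 + 1012 = 24134
Ratio = 1128083000 / 24134 = 46742.479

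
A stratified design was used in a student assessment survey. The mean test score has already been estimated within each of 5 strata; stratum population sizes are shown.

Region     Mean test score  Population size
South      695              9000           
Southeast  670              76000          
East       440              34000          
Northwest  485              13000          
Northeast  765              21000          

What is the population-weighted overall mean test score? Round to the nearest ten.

Σ Nₕ·x̄ₕ = 94505000
Σ Nₕ = 9000 + 76000 + 34000 + 13000 + 21000 = 153000
Overall mean = 94505000 / 153000 = 617.67974

620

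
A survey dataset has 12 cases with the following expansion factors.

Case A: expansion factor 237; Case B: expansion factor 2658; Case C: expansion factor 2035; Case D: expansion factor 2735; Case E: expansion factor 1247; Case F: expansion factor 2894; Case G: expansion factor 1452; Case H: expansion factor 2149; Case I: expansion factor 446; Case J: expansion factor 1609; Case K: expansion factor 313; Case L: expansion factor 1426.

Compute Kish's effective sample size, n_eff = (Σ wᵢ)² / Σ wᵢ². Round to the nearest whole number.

9

Σ wᵢ = 237 + 2658 + 2035 + 2735 + 1247 + 2894 + 1452 + 2149 + 446 + 1609 + 313 + 1426 = 19201
Σ wᵢ² = 40318575
n_eff = 19201² / 40318575 = 368678401 / 40318575 = 9.1441327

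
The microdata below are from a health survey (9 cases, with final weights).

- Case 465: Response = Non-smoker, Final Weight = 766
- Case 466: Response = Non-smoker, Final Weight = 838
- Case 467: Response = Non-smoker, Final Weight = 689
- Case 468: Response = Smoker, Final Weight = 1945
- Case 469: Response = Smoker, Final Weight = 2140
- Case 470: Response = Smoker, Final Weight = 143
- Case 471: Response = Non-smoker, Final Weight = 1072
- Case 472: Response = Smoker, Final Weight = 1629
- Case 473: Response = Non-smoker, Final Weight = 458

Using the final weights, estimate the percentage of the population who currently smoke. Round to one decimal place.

60.5

Sum of weights for 'Smoker' = 1945 + 2140 + 143 + 1629 = 5857
Total weight = 766 + 838 + 689 + 1945 + 2140 + 143 + 1072 + 1629 + 458 = 9680
Weighted proportion = 5857 / 9680 = 0.60506198 → 60.506198%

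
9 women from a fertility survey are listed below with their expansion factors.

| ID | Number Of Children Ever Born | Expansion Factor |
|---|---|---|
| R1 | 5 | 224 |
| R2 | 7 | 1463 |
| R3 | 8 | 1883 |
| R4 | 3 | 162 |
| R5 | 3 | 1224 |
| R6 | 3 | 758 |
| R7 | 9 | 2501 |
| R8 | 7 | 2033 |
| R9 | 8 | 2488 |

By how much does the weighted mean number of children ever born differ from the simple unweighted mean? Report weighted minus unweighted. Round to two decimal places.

1.14

Unweighted sum = 5 + 7 + 8 + 3 + 3 + 3 + 9 + 7 + 8 = 53
Unweighted mean = 53 / 9 = 5.8888889
Weighted sum = 5×224 + 7×1463 + 8×1883 + 3×162 + 3×1224 + 3×758 + 9×2501 + 7×2033 + 8×2488
  = 1120 + 10241 + 15064 + 486 + 3672 + 2274 + 22509 + 14231 + 19904 = 89501
Sum of weights = 224 + 1463 + 1883 + 162 + 1224 + 758 + 2501 + 2033 + 2488 = 12736
Weighted mean = 89501 / 12736 = 7.0274026
Difference (weighted minus unweighted) = 1.1385137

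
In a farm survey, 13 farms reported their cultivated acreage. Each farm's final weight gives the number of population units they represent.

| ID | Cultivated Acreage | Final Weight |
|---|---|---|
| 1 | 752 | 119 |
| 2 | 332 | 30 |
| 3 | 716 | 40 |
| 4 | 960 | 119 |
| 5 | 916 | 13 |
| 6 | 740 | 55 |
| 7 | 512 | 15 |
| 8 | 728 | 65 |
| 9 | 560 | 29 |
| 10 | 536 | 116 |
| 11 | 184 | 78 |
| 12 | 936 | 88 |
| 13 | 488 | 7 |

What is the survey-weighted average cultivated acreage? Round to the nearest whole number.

Weighted sum = 528488
Sum of weights = 774
Weighted mean = 528488 / 774 = 682.80103

683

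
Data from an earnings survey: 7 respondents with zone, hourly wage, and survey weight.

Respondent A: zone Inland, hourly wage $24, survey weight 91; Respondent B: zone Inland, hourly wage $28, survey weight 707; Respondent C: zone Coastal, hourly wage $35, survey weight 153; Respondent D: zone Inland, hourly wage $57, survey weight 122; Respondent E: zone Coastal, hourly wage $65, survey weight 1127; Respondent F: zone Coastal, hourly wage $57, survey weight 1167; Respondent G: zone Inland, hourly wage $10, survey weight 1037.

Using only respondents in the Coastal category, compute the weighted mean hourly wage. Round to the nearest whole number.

Coastal rows: C, E, F
Weighted sum = 35×153 + 65×1127 + 57×1167
  = 5355 + 73255 + 66519 = 145129
Sum of weights = 2447
Weighted mean = 145129 / 2447 = 59.30895

59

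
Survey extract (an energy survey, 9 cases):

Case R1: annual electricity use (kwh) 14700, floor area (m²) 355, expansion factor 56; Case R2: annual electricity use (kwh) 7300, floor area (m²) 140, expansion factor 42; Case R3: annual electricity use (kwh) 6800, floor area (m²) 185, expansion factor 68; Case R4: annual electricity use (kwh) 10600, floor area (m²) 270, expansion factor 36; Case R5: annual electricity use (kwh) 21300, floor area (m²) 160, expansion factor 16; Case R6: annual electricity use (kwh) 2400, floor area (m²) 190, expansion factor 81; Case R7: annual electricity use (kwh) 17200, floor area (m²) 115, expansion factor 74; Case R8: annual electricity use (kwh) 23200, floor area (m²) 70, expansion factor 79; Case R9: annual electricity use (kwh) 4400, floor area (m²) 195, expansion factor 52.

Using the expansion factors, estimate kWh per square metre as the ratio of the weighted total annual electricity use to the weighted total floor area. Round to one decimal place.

64.8

Σ wᵢ·y = 14700×56 + 7300×42 + 6800×68 + 10600×36 + 21300×16 + 2400×81 + 17200×74 + 23200×79 + 4400×52
  = 5843400
Σ wᵢ·x = 90190
Ratio = 5843400 / 90190 = 64.789888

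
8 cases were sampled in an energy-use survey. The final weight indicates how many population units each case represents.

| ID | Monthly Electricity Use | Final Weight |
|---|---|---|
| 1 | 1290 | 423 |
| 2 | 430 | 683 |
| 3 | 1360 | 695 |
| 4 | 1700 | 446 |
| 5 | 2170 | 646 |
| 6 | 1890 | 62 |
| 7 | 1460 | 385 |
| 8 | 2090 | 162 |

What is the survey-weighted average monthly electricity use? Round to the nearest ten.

Weighted sum = 1290×423 + 430×683 + 1360×695 + 1700×446 + 2170×646 + 1890×62 + 1460×385 + 2090×162
  = 545670 + 293690 + 945200 + 758200 + 1401820 + 117180 + 562100 + 338580 = 4962440
Sum of weights = 423 + 683 + 695 + 446 + 646 + 62 + 385 + 162 = 3502
Weighted mean = 4962440 / 3502 = 1417.0303

1420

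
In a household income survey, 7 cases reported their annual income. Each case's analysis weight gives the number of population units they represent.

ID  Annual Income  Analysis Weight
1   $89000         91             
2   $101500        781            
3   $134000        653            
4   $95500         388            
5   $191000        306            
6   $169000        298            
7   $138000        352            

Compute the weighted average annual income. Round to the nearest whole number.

Weighted sum = 89000×91 + 101500×781 + 134000×653 + 95500×388 + 191000×306 + 169000×298 + 138000×352
  = 8099000 + 79271500 + 87502000 + 37054000 + 58446000 + 50362000 + 48576000 = 369310500
Sum of weights = 2869
Weighted mean = 369310500 / 2869 = 128724.47

128724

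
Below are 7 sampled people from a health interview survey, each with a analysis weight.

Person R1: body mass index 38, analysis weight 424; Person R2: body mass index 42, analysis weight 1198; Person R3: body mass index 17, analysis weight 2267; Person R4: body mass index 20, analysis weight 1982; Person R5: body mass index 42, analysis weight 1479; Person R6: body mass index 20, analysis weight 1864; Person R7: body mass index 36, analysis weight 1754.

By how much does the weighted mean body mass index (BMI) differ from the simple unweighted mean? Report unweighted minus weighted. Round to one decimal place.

Unweighted sum = 38 + 42 + 17 + 20 + 42 + 20 + 36 = 215
Unweighted mean = 215 / 7 = 30.714286
Weighted sum = 38×424 + 42×1198 + 17×2267 + 20×1982 + 42×1479 + 20×1864 + 36×1754
  = 16112 + 50316 + 38539 + 39640 + 62118 + 37280 + 63144 = 307149
Sum of weights = 424 + 1198 + 2267 + 1982 + 1479 + 1864 + 1754 = 10968
Weighted mean = 307149 / 10968 = 28.004103
Difference (unweighted minus weighted) = 2.7101829

2.7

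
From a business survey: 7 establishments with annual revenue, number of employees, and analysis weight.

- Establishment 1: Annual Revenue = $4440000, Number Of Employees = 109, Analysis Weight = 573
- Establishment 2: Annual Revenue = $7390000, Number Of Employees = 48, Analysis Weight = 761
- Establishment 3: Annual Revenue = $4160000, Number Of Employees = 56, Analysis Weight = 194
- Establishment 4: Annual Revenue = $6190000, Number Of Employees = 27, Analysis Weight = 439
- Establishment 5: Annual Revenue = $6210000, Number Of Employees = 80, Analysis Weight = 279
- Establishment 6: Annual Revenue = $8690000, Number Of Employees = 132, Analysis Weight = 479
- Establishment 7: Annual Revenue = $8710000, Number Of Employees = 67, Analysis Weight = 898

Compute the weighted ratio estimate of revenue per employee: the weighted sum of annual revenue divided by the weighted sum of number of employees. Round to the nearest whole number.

95017

Σ wᵢ·y = 4440000×573 + 7390000×761 + 4160000×194 + 6190000×439 + 6210000×279 + 8690000×479 + 8710000×898
  = 2544120000 + 5623790000 + 807040000 + 2717410000 + 1732590000 + 4162510000 + 7821580000 = 25409040000
Σ wᵢ·x = 109×573 + 48×761 + 56×194 + 27×439 + 80×279 + 132×479 + 67×898
  = 62457 + 36528 + 10864 + 11853 + 22320 + 63228 + 60166 = 267416
Ratio = 25409040000 / 267416 = 95016.903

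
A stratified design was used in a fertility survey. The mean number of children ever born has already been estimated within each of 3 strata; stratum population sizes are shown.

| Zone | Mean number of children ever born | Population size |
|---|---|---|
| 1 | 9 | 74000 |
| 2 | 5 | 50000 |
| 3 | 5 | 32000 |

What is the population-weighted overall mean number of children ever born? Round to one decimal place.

6.9

Σ Nₕ·x̄ₕ = 9×74000 + 5×50000 + 5×32000
  = 1076000
Σ Nₕ = 74000 + 50000 + 32000 = 156000
Overall mean = 1076000 / 156000 = 6.8974359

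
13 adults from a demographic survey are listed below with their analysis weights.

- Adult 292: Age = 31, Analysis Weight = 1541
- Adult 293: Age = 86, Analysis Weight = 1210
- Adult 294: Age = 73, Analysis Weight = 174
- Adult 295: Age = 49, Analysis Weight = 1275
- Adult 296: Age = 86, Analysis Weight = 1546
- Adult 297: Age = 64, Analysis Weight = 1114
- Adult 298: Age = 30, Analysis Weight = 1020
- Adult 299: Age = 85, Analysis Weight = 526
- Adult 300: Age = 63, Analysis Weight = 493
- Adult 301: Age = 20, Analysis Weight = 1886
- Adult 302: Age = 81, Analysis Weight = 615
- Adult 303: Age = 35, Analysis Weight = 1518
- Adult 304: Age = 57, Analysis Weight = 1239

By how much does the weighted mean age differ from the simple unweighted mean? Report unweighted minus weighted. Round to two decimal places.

5.56

Unweighted sum = 760
Unweighted mean = 760 / 13 = 58.461538
Weighted sum = 748917
Sum of weights = 14157
Weighted mean = 748917 / 14157 = 52.900826
Difference (unweighted minus weighted) = 5.560712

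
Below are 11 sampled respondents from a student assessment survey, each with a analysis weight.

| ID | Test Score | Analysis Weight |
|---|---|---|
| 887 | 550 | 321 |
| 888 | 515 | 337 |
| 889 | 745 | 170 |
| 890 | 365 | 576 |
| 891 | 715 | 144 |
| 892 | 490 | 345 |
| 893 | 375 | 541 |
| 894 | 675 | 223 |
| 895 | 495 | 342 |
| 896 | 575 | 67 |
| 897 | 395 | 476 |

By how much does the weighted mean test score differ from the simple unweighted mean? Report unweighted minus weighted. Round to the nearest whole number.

54

Unweighted sum = 550 + 515 + 745 + 365 + 715 + 490 + 375 + 675 + 495 + 575 + 395 = 5895
Unweighted mean = 5895 / 11 = 535.90909
Weighted sum = 550×321 + 515×337 + 745×170 + 365×576 + 715×144 + 490×345 + 375×541 + 675×223 + 495×342 + 575×67 + 395×476
  = 176550 + 173555 + 126650 + 210240 + 102960 + 169050 + 202875 + 150525 + 169290 + 38525 + 188020 = 1708240
Sum of weights = 321 + 337 + 170 + 576 + 144 + 345 + 541 + 223 + 342 + 67 + 476 = 3542
Weighted mean = 1708240 / 3542 = 482.2812
Difference (unweighted minus weighted) = 53.627894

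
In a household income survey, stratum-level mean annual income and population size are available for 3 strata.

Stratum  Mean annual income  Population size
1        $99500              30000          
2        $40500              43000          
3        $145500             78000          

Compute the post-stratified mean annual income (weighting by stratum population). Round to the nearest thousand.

Σ Nₕ·x̄ₕ = 16075500000
Σ Nₕ = 30000 + 43000 + 78000 = 151000
Overall mean = 16075500000 / 151000 = 106460.26

106000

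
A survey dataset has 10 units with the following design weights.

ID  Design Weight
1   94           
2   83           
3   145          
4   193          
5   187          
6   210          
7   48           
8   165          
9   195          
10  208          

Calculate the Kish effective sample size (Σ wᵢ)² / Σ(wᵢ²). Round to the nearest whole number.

9

Σ wᵢ = 94 + 83 + 145 + 193 + 187 + 210 + 48 + 165 + 195 + 208 = 1528
Σ wᵢ² = 8836 + 6889 + 21025 + 37249 + 34969 + 44100 + 2304 + 27225 + 38025 + 43264 = 263886
n_eff = 1528² / 263886 = 2334784 / 263886 = 8.8476994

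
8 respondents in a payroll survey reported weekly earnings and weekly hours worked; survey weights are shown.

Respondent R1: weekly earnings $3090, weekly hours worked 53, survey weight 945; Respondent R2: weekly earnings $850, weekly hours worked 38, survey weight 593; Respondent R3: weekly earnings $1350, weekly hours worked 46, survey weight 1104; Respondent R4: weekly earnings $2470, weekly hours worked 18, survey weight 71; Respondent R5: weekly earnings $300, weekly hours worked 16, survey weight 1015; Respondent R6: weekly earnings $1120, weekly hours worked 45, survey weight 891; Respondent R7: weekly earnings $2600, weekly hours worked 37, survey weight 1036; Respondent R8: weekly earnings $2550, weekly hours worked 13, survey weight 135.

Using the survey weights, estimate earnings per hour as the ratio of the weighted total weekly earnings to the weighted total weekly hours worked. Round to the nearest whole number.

Σ wᵢ·y = 3090×945 + 850×593 + 1350×1104 + 2470×71 + 300×1015 + 1120×891 + 2600×1036 + 2550×135
  = 2920050 + 504050 + 1490400 + 175370 + 304500 + 997920 + 2693600 + 344250 = 9430140
Σ wᵢ·x = 53×945 + 38×593 + 46×1104 + 18×71 + 16×1015 + 45×891 + 37×1036 + 13×135
  = 221103
Ratio = 9430140 / 221103 = 42.650439

43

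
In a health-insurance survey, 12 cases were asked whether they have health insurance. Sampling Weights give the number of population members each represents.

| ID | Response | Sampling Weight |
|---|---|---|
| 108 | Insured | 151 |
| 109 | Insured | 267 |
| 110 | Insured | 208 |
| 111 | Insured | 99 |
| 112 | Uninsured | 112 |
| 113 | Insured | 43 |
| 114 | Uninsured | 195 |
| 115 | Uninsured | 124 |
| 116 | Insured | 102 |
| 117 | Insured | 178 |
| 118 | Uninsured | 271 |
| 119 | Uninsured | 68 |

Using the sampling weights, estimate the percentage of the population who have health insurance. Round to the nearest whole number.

Sum of weights for 'Insured' = 151 + 267 + 208 + 99 + 43 + 102 + 178 = 1048
Total weight = 151 + 267 + 208 + 99 + 112 + 43 + 195 + 124 + 102 + 178 + 271 + 68 = 1818
Weighted proportion = 1048 / 1818 = 0.57645765 → 57.645765%

58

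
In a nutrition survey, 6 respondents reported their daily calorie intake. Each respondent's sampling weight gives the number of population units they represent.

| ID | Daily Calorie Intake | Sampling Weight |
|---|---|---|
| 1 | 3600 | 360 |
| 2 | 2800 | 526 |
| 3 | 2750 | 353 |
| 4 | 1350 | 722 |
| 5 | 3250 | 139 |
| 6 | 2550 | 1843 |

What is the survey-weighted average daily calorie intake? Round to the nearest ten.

Weighted sum = 9865650
Sum of weights = 360 + 526 + 353 + 722 + 139 + 1843 = 3943
Weighted mean = 9865650 / 3943 = 2502.067

2500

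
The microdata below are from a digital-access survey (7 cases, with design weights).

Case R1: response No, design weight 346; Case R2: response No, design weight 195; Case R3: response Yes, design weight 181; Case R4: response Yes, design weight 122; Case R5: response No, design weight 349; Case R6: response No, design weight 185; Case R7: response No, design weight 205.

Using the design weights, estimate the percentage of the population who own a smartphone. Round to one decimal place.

Sum of weights for 'Yes' = 181 + 122 = 303
Total weight = 346 + 195 + 181 + 122 + 349 + 185 + 205 = 1583
Weighted proportion = 303 / 1583 = 0.19140872 → 19.140872%

19.1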